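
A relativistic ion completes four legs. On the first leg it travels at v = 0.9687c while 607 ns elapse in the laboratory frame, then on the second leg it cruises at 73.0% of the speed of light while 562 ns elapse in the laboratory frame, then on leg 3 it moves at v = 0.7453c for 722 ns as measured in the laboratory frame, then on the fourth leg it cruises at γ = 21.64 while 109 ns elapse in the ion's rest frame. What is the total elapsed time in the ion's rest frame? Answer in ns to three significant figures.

Leg 1: γ = 1/√(1 − 0.9687²) = 1/√0.06162 = 4.028; τ_1 = 607/4.028 = 150.7 ns.
Leg 2: β = 0.730; γ = 1/√(1 − 0.730²) = 1/√0.4671 = 1.463; τ_2 = 562/1.463 = 384.1 ns.
Leg 3: γ = 1/√(1 − 0.7453²) = 1/√0.4445 = 1.500; τ_3 = 722/1.500 = 481.4 ns.
Leg 4: 109 ns is already measured in the ion's rest frame.
Total: 150.7 + 384.1 + 481.4 + 109.0 ns.

τ = 1130 ns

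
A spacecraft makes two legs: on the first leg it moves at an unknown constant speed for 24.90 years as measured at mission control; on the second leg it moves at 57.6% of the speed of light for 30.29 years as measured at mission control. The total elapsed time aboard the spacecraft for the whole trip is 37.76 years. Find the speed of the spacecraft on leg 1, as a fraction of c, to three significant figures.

Leg 1: speed unknown; τ_1 = 24.90/γ_1.
Leg 2: β = 0.576; γ = 1/√(1 − 0.576²) = 1/√0.6682 = 1.223; τ_2 = 30.29/1.223 = 24.76 years.
Total proper time: τ_1 + 24.76 = 37.76, so τ_1 = 37.76 − 24.76 = 13.00 years.
γ_1 = 24.90/13.00 = 1.915; β = √(1 − 1/γ²) = √0.7274.

β = 0.853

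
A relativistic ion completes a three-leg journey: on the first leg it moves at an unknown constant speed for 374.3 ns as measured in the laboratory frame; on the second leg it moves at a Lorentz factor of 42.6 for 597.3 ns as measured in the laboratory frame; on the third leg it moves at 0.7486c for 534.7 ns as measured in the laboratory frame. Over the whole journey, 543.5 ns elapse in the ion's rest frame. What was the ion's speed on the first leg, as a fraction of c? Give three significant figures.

Leg 1: speed unknown; τ_1 = 374.3/γ_1.
Leg 2: γ = 42.6; τ_2 = 597.3/42.60 = 14.02 ns.
Leg 3: γ = 1/√(1 − 0.7486²) = 1/√0.4396 = 1.508; τ_3 = 534.7/1.508 = 354.5 ns.
Total proper time: τ_1 + 14.02 + 354.5 = 543.5, so τ_1 = 543.5 − 368.5 = 175.0 ns.
γ_1 = 374.3/175.0 = 2.139; β = √(1 − 1/γ²) = √0.7815.

β = 0.884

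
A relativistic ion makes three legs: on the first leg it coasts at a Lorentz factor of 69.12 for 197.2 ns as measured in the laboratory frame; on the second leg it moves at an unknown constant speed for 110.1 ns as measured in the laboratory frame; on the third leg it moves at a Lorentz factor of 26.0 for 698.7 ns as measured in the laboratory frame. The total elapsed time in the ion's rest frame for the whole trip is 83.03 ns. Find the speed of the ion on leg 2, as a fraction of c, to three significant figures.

β = 0.875

Leg 1: γ = 69.12; τ_1 = 197.2/69.12 = 2.853 ns.
Leg 2: speed unknown; τ_2 = 110.1/γ_2.
Leg 3: γ = 26.0; τ_3 = 698.7/26.00 = 26.87 ns.
Total proper time: 2.853 + τ_2 + 26.87 = 83.03, so τ_2 = 83.03 − 29.73 = 53.30 ns.
γ_2 = 110.1/53.30 = 2.066; β = √(1 − 1/γ²) = √0.7656.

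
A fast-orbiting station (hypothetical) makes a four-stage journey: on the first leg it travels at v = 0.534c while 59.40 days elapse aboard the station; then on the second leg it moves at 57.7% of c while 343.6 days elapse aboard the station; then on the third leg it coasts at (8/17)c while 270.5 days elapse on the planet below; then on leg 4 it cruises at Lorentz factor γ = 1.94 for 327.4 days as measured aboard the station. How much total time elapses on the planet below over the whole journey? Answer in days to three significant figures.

Leg 1: γ = 1/√(1 − 0.534²) = 1/√0.7148 = 1.183; Δt_1 = 1.183 × 59.40 = 70.26 days.
Leg 2: β = 0.577; γ = 1/√(1 − 0.577²) = 1/√0.6671 = 1.224; Δt_2 = 1.224 × 343.6 = 420.7 days.
Leg 3: 270.5 days is already measured on the planet below.
Leg 4: γ = 1.94; Δt_4 = 1.940 × 327.4 = 635.2 days.
Total: 70.26 + 420.7 + 270.5 + 635.2 days.

Δt = 1400 days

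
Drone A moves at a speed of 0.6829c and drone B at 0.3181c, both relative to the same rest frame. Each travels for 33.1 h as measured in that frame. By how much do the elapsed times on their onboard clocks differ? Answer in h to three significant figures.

A: γ = 1/√(1 − 0.6829²) = 1/√0.5336 = 1.369; τ_A = 33.1/1.369 = 24.18 h.
B: γ = 1/√(1 − 0.3181²) = 1/√0.8988 = 1.055; τ_B = 33.1/1.055 = 31.38 h.

|τ_A − τ_B| = 7.20 h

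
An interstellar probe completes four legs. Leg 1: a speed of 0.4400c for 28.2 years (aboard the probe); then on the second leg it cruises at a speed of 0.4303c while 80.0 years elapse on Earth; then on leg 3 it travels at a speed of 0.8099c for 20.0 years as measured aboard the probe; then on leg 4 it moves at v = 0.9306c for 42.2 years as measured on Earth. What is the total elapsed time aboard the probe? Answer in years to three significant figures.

τ = 136 years

Leg 1: 28.2 years is already measured aboard the probe.
Leg 2: γ = 1/√(1 − 0.4303²) = 1/√0.8148 = 1.108; τ_2 = 80.0/1.108 = 72.21 years.
Leg 3: 20.0 years is already measured aboard the probe.
Leg 4: γ = 1/√(1 − 0.9306²) = 1/√0.1340 = 2.732; τ_4 = 42.2/2.732 = 15.45 years.
Total: 28.20 + 72.21 + 20.00 + 15.45 years.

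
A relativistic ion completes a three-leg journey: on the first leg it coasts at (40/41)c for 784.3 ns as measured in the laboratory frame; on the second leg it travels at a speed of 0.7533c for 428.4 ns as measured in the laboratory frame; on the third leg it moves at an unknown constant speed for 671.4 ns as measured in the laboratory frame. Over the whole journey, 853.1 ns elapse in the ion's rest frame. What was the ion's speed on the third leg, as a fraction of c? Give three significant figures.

β = 0.804

Leg 1: γ = 1/√(1 − (40/41)²) = 41/9 ≈ 4.556; τ_1 = 784.3/4.556 = 172.2 ns.
Leg 2: γ = 1/√(1 − 0.7533²) = 1/√0.4325 = 1.521; τ_2 = 428.4/1.521 = 281.7 ns.
Leg 3: speed unknown; τ_3 = 671.4/γ_3.
Total proper time: 172.2 + 281.7 + τ_3 = 853.1, so τ_3 = 853.1 − 453.9 = 399.2 ns.
γ_3 = 671.4/399.2 = 1.682; β = √(1 − 1/γ²) = √0.6465.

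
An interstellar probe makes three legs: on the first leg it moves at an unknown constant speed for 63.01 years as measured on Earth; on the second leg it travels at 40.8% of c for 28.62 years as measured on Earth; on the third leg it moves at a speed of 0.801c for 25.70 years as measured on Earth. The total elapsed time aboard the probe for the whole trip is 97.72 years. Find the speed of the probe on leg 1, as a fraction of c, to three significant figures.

Leg 1: speed unknown; τ_1 = 63.01/γ_1.
Leg 2: β = 0.408; γ = 1/√(1 − 0.408²) = 1/√0.8335 = 1.095; τ_2 = 28.62/1.095 = 26.13 years.
Leg 3: γ = 1/√(1 − 0.801²) = 1/√0.3584 = 1.670; τ_3 = 25.70/1.670 = 15.39 years.
Total proper time: τ_1 + 26.13 + 15.39 = 97.72, so τ_1 = 97.72 − 41.52 = 56.20 years.
γ_1 = 63.01/56.20 = 1.121; β = √(1 − 1/γ²) = √0.2043.

β = 0.452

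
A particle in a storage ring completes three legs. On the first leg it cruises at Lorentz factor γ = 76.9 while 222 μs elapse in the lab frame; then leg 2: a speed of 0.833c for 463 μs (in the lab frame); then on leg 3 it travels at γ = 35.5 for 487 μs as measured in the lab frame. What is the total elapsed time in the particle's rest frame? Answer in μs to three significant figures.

τ = 273 μs

Leg 1: γ = 76.9; τ_1 = 222/76.90 = 2.887 μs.
Leg 2: γ = 1/√(1 − 0.833²) = 1/√0.3061 = 1.807; τ_2 = 463/1.807 = 256.2 μs.
Leg 3: γ = 35.5; τ_3 = 487/35.50 = 13.72 μs.
Total: 2.887 + 256.2 + 13.72 μs.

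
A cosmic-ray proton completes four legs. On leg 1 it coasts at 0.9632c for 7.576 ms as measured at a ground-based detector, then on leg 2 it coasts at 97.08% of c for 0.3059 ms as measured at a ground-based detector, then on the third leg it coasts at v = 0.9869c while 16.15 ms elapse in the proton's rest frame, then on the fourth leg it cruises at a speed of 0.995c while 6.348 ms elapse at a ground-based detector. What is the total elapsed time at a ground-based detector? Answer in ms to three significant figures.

Δt = 114 ms

Leg 1: 7.576 ms is already measured at a ground-based detector.
Leg 2: 0.3059 ms is already measured at a ground-based detector.
Leg 3: γ = 1/√(1 − 0.9869²) = 1/√0.02603 = 6.198; Δt_3 = 6.198 × 16.15 = 100.1 ms.
Leg 4: 6.348 ms is already measured at a ground-based detector.
Total: 7.576 + 0.3059 + 100.1 + 6.348 ms.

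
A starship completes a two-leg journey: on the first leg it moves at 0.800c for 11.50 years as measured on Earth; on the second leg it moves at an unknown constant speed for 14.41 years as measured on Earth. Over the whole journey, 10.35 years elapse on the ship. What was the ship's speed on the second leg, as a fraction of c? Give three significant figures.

β = 0.971

Leg 1: γ = 1/√(1 − 0.800²) = 5/3 ≈ 1.667; τ_1 = 11.50/1.667 = 6.900 years.
Leg 2: speed unknown; τ_2 = 14.41/γ_2.
Total proper time: 6.900 + τ_2 = 10.35, so τ_2 = 10.35 − 6.900 = 3.450 years.
γ_2 = 14.41/3.450 = 4.177; β = √(1 − 1/γ²) = √0.9427.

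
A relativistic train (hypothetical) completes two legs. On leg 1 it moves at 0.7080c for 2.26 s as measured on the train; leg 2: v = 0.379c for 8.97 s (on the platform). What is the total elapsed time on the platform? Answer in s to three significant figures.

Δt = 12.2 s

Leg 1: γ = 1/√(1 − 0.7080²) = 1/√0.4987 = 1.416; Δt_1 = 1.416 × 2.26 = 3.200 s.
Leg 2: 8.97 s is already measured on the platform.
Total: 3.200 + 8.970 s.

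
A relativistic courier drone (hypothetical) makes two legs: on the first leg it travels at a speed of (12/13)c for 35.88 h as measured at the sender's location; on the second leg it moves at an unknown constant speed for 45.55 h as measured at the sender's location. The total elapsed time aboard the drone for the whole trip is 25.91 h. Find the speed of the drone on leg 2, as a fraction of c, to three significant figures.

Leg 1: γ = 1/√(1 − (12/13)²) = 13/5 = 2.600; τ_1 = 35.88/2.600 = 13.80 h.
Leg 2: speed unknown; τ_2 = 45.55/γ_2.
Total proper time: 13.80 + τ_2 = 25.91, so τ_2 = 25.91 − 13.80 = 12.11 h.
γ_2 = 45.55/12.11 = 3.761; β = √(1 − 1/γ²) = √0.9293.

β = 0.964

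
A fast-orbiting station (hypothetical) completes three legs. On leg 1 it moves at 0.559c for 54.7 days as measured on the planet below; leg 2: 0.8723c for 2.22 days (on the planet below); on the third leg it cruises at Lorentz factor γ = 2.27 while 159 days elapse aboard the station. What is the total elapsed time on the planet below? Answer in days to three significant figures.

Leg 1: 54.7 days is already measured on the planet below.
Leg 2: 2.22 days is already measured on the planet below.
Leg 3: γ = 2.27; Δt_3 = 2.270 × 159 = 360.9 days.
Total: 54.70 + 2.220 + 360.9 days.

Δt = 418 days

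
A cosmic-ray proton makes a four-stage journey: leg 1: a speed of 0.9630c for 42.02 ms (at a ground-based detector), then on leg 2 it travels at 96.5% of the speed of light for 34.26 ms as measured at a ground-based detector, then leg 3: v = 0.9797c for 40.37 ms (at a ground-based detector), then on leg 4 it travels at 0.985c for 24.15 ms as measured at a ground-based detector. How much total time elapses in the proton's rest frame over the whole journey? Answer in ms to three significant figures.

Leg 1: γ = 1/√(1 − 0.9630²) = 1/√0.07263 = 3.711; τ_1 = 42.02/3.711 = 11.32 ms.
Leg 2: β = 0.965; γ = 1/√(1 − 0.965²) = 1/√0.06878 = 3.813; τ_2 = 34.26/3.813 = 8.985 ms.
Leg 3: γ = 1/√(1 − 0.9797²) = 1/√0.04019 = 4.988; τ_3 = 40.37/4.988 = 8.093 ms.
Leg 4: γ = 1/√(1 − 0.985²) = 1/√0.02977 = 5.795; τ_4 = 24.15/5.795 = 4.167 ms.
Total: 11.32 + 8.985 + 8.093 + 4.167 ms.

τ = 32.6 ms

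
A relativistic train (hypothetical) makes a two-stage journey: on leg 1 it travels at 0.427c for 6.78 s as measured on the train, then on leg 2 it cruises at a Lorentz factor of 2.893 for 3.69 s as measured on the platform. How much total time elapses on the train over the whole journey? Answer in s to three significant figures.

τ = 8.06 s

Leg 1: 6.78 s is already measured on the train.
Leg 2: γ = 2.893; τ_2 = 3.69/2.893 = 1.275 s.
Total: 6.780 + 1.275 s.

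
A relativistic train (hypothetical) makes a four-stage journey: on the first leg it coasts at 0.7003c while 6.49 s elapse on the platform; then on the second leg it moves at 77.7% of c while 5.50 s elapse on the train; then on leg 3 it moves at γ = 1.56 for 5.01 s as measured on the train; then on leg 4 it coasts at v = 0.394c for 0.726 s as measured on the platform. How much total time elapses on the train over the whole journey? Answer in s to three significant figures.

Leg 1: γ = 1/√(1 − 0.7003²) = 1/√0.5096 = 1.401; τ_1 = 6.49/1.401 = 4.633 s.
Leg 2: 5.50 s is already measured on the train.
Leg 3: 5.01 s is already measured on the train.
Leg 4: γ = 1/√(1 − 0.394²) = 1/√0.8448 = 1.088; τ_4 = 0.726/1.088 = 0.6673 s.
Total: 4.633 + 5.500 + 5.010 + 0.6673 s.

τ = 15.8 s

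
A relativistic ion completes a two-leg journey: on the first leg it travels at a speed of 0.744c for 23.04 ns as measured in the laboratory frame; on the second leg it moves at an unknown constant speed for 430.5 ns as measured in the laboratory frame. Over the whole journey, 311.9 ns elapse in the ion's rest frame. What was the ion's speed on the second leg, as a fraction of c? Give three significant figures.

β = 0.725

Leg 1: γ = 1/√(1 − 0.744²) = 1/√0.4465 = 1.497; τ_1 = 23.04/1.497 = 15.39 ns.
Leg 2: speed unknown; τ_2 = 430.5/γ_2.
Total proper time: 15.39 + τ_2 = 311.9, so τ_2 = 311.9 − 15.39 = 296.5 ns.
γ_2 = 430.5/296.5 = 1.452; β = √(1 − 1/γ²) = √0.5256.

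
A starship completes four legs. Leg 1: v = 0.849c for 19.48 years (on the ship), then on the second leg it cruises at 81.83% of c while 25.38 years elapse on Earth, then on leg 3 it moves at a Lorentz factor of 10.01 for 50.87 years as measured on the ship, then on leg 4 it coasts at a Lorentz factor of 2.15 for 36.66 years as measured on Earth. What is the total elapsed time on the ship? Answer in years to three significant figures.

Leg 1: 19.48 years is already measured on the ship.
Leg 2: β = 0.8183; γ = 1/√(1 − 0.8183²) = 1/√0.3304 = 1.740; τ_2 = 25.38/1.740 = 14.59 years.
Leg 3: 50.87 years is already measured on the ship.
Leg 4: γ = 2.15; τ_4 = 36.66/2.150 = 17.05 years.
Total: 19.48 + 14.59 + 50.87 + 17.05 years.

τ = 102 years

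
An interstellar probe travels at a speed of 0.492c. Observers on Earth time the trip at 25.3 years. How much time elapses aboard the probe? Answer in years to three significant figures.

τ = 22.0 years

γ = 1/√(1 − 0.492²) = 1/√0.7579 = 1.149
The interval measured on Earth is the dilated one; the clock aboard the probe measures the proper time τ = Δt/γ = 25.3/1.149 years.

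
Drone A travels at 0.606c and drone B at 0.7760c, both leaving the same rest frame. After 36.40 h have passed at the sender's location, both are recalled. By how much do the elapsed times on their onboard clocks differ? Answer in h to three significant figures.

|τ_A − τ_B| = 6.00 h

A: γ = 1/√(1 − 0.606²) = 1/√0.6328 = 1.257; τ_A = 36.40/1.257 = 28.95 h.
B: γ = 1/√(1 − 0.7760²) = 1/√0.3978 = 1.585; τ_B = 36.40/1.585 = 22.96 h.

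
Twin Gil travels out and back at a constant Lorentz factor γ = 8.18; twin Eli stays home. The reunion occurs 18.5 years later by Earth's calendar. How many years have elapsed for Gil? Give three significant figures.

γ = 8.18
Gil's clock measures proper time along the trip: τ = Δt/γ = 18.5/8.180 years.

τ = 2.26 years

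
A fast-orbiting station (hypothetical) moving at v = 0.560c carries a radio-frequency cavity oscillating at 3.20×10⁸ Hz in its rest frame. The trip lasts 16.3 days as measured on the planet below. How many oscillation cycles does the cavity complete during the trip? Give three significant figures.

γ = 1/√(1 − 0.560²) = 1/√0.6864 = 1.207
The oscillator's own cycle count is N = f × τ where τ is the proper time aboard the station. τ = Δt/γ = 16.3/1.207 = 13.50 days = 1.167×10⁶ s.
N = 3.20×10⁸ × 1.167×10⁶ = 3.734×10¹⁴.

N = 3.73×10¹⁴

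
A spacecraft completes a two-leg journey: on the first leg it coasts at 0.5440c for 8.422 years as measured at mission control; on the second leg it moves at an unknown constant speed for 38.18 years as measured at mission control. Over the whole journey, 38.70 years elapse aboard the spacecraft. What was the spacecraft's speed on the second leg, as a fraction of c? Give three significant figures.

β = 0.560

Leg 1: γ = 1/√(1 − 0.5440²) = 1/√0.7041 = 1.192; τ_1 = 8.422/1.192 = 7.067 years.
Leg 2: speed unknown; τ_2 = 38.18/γ_2.
Total proper time: 7.067 + τ_2 = 38.70, so τ_2 = 38.70 − 7.067 = 31.63 years.
γ_2 = 38.18/31.63 = 1.207; β = √(1 − 1/γ²) = √0.3135.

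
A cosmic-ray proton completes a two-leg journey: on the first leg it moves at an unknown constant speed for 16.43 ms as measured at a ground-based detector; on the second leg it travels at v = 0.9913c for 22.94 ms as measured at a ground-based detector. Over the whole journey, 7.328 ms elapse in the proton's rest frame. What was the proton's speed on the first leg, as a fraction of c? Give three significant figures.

Leg 1: speed unknown; τ_1 = 16.43/γ_1.
Leg 2: γ = 1/√(1 − 0.9913²) = 1/√0.01732 = 7.598; τ_2 = 22.94/7.598 = 3.019 ms.
Total proper time: τ_1 + 3.019 = 7.328, so τ_1 = 7.328 − 3.019 = 4.309 ms.
γ_1 = 16.43/4.309 = 3.813; β = √(1 − 1/γ²) = √0.9312.

β = 0.965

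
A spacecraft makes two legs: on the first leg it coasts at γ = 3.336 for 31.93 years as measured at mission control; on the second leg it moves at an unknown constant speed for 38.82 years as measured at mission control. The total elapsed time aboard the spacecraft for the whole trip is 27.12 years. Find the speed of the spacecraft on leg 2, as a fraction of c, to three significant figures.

β = 0.892

Leg 1: γ = 3.336; τ_1 = 31.93/3.336 = 9.571 years.
Leg 2: speed unknown; τ_2 = 38.82/γ_2.
Total proper time: 9.571 + τ_2 = 27.12, so τ_2 = 27.12 − 9.571 = 17.55 years.
γ_2 = 38.82/17.55 = 2.212; β = √(1 − 1/γ²) = √0.7956.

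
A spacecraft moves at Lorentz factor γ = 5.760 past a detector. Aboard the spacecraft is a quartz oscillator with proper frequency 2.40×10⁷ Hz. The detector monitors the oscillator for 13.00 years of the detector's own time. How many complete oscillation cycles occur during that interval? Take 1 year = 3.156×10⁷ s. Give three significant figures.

γ = 5.760
During 13.00 years of lab time, the oscillator's proper time advances by τ = Δt/γ = 13.00/5.760 = 2.257 years = 7.123×10⁷ s.
N = f × τ = 2.40×10⁷ × 7.123×10⁷ = 1.709×10¹⁵.

N = 1.71×10¹⁵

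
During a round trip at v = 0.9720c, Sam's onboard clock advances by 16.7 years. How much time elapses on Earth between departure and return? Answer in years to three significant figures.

Δt = 71.1 years

γ = 1/√(1 − 0.9720²) = 1/√0.05522 = 4.256
Earth-frame duration is the dilated interval: Δt = γτ = 4.256 × 16.7 years.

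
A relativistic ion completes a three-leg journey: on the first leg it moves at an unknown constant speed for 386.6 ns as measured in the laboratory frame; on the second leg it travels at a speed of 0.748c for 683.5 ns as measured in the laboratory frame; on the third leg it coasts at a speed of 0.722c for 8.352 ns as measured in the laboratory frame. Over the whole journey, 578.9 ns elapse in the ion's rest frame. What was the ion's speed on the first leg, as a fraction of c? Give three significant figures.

β = 0.951

Leg 1: speed unknown; τ_1 = 386.6/γ_1.
Leg 2: γ = 1/√(1 − 0.748²) = 1/√0.4405 = 1.507; τ_2 = 683.5/1.507 = 453.6 ns.
Leg 3: γ = 1/√(1 − 0.722²) = 1/√0.4787 = 1.445; τ_3 = 8.352/1.445 = 5.779 ns.
Total proper time: τ_1 + 453.6 + 5.779 = 578.9, so τ_1 = 578.9 − 459.4 = 119.5 ns.
γ_1 = 386.6/119.5 = 3.236; β = √(1 − 1/γ²) = √0.9045.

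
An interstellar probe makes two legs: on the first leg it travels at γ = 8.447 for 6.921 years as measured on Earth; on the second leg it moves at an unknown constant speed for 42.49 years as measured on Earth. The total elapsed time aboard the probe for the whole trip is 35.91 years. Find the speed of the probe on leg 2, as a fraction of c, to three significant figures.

β = 0.564

Leg 1: γ = 8.447; τ_1 = 6.921/8.447 = 0.8193 years.
Leg 2: speed unknown; τ_2 = 42.49/γ_2.
Total proper time: 0.8193 + τ_2 = 35.91, so τ_2 = 35.91 − 0.8193 = 35.09 years.
γ_2 = 42.49/35.09 = 1.211; β = √(1 − 1/γ²) = √0.3180.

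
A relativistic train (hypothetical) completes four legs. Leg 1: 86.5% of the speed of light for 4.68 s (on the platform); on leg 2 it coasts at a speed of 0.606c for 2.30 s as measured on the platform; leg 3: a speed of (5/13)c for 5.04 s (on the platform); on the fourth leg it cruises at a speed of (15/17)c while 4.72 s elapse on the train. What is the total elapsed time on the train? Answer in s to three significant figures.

τ = 13.6 s

Leg 1: β = 0.865; γ = 1/√(1 − 0.865²) = 1/√0.2518 = 1.993; τ_1 = 4.68/1.993 = 2.348 s.
Leg 2: γ = 1/√(1 − 0.606²) = 1/√0.6328 = 1.257; τ_2 = 2.30/1.257 = 1.830 s.
Leg 3: γ = 1/√(1 − (5/13)²) = 13/12 ≈ 1.083; τ_3 = 5.04/1.083 = 4.652 s.
Leg 4: 4.72 s is already measured on the train.
Total: 2.348 + 1.830 + 4.652 + 4.720 s.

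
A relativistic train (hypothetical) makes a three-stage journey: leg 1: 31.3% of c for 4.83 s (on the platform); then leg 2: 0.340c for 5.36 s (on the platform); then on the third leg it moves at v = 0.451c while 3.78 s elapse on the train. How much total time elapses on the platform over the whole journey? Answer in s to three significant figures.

Leg 1: 4.83 s is already measured on the platform.
Leg 2: 5.36 s is already measured on the platform.
Leg 3: γ = 1/√(1 − 0.451²) = 1/√0.7966 = 1.120; Δt_3 = 1.120 × 3.78 = 4.235 s.
Total: 4.830 + 5.360 + 4.235 s.

Δt = 14.4 s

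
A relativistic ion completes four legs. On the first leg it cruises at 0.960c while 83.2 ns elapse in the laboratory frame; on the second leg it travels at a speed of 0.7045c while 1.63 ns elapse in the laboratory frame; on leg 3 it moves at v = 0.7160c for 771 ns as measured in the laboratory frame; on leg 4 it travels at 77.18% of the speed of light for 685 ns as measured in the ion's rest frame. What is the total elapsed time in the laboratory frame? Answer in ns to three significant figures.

Leg 1: 83.2 ns is already measured in the laboratory frame.
Leg 2: 1.63 ns is already measured in the laboratory frame.
Leg 3: 771 ns is already measured in the laboratory frame.
Leg 4: β = 0.7718; γ = 1/√(1 − 0.7718²) = 1/√0.4043 = 1.573; Δt_4 = 1.573 × 685 = 1077 ns.
Total: 83.20 + 1.630 + 771.0 + 1077 ns.

Δt = 1930 ns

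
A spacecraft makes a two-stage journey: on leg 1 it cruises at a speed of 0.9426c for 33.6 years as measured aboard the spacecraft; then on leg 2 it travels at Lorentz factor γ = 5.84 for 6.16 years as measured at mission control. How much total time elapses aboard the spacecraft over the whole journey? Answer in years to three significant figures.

Leg 1: 33.6 years is already measured aboard the spacecraft.
Leg 2: γ = 5.84; τ_2 = 6.16/5.840 = 1.055 years.
Total: 33.60 + 1.055 years.

τ = 34.7 years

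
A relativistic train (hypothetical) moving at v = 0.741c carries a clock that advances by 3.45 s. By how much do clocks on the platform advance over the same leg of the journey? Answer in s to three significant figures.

γ = 1/√(1 − 0.741²) = 1/√0.4509 = 1.489
The interval measured on the train is the proper time (both events occur at the same place in that frame); the lab-frame interval is Δt = γτ = 1.489 × 3.45 s.

Δt = 5.14 s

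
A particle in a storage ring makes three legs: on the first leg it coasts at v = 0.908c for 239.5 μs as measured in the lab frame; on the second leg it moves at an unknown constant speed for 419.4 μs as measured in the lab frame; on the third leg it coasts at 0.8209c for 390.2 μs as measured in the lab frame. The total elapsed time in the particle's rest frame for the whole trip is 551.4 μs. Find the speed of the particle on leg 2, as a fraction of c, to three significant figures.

β = 0.839

Leg 1: γ = 1/√(1 − 0.908²) = 1/√0.1755 = 2.387; τ_1 = 239.5/2.387 = 100.3 μs.
Leg 2: speed unknown; τ_2 = 419.4/γ_2.
Leg 3: γ = 1/√(1 − 0.8209²) = 1/√0.3261 = 1.751; τ_3 = 390.2/1.751 = 222.8 μs.
Total proper time: 100.3 + τ_2 + 222.8 = 551.4, so τ_2 = 551.4 − 323.2 = 228.2 μs.
γ_2 = 419.4/228.2 = 1.838; β = √(1 − 1/γ²) = √0.7039.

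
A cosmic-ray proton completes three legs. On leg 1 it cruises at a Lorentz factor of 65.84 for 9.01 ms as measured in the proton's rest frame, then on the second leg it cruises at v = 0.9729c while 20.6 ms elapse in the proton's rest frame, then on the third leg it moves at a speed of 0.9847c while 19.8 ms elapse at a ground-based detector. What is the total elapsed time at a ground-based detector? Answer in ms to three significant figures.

Δt = 702 ms

Leg 1: γ = 65.84; Δt_1 = 65.84 × 9.01 = 593.2 ms.
Leg 2: γ = 1/√(1 − 0.9729²) = 1/√0.05347 = 4.325; Δt_2 = 4.325 × 20.6 = 89.09 ms.
Leg 3: 19.8 ms is already measured at a ground-based detector.
Total: 593.2 + 89.09 + 19.80 ms.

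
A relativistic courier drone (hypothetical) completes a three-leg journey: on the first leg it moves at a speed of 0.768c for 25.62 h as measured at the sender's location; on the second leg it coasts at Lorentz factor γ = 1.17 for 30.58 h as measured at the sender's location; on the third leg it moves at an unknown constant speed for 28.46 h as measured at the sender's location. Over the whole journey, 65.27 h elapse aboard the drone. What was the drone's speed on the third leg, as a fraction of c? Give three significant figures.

β = 0.602

Leg 1: γ = 1/√(1 − 0.768²) = 1/√0.4102 = 1.561; τ_1 = 25.62/1.561 = 16.41 h.
Leg 2: γ = 1.17; τ_2 = 30.58/1.170 = 26.14 h.
Leg 3: speed unknown; τ_3 = 28.46/γ_3.
Total proper time: 16.41 + 26.14 + τ_3 = 65.27, so τ_3 = 65.27 − 42.55 = 22.72 h.
γ_3 = 28.46/22.72 = 1.252; β = √(1 − 1/γ²) = √0.3624.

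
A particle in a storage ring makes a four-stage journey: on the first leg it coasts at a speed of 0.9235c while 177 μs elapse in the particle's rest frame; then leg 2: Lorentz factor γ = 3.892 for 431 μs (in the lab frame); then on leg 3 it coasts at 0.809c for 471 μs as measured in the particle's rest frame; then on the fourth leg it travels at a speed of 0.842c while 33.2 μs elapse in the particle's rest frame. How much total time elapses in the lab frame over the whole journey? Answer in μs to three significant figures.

Leg 1: γ = 1/√(1 − 0.9235²) = 1/√0.1471 = 2.607; Δt_1 = 2.607 × 177 = 461.4 μs.
Leg 2: 431 μs is already measured in the lab frame.
Leg 3: γ = 1/√(1 − 0.809²) = 1/√0.3455 = 1.701; Δt_3 = 1.701 × 471 = 801.3 μs.
Leg 4: γ = 1/√(1 − 0.842²) = 1/√0.2910 = 1.854; Δt_4 = 1.854 × 33.2 = 61.54 μs.
Total: 461.4 + 431.0 + 801.3 + 61.54 μs.

Δt = 1760 μs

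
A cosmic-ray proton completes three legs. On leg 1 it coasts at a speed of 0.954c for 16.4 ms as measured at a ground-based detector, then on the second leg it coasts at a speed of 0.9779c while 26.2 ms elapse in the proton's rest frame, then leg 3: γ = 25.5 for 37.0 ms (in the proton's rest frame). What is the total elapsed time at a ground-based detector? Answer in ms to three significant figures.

Δt = 1090 ms

Leg 1: 16.4 ms is already measured at a ground-based detector.
Leg 2: γ = 1/√(1 − 0.9779²) = 1/√0.04371 = 4.783; Δt_2 = 4.783 × 26.2 = 125.3 ms.
Leg 3: γ = 25.5; Δt_3 = 25.50 × 37.0 = 943.5 ms.
Total: 16.40 + 125.3 + 943.5 ms.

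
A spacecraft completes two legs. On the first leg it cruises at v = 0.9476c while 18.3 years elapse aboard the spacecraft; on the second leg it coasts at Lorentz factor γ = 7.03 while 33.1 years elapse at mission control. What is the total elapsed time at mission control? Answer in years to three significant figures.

Δt = 90.4 years

Leg 1: γ = 1/√(1 − 0.9476²) = 1/√0.1021 = 3.130; Δt_1 = 3.130 × 18.3 = 57.28 years.
Leg 2: 33.1 years is already measured at mission control.
Total: 57.28 + 33.10 years.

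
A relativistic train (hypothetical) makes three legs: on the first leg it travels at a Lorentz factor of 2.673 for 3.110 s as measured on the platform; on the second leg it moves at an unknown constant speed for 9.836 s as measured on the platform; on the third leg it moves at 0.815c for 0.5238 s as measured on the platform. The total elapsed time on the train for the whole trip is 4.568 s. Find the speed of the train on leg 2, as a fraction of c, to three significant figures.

β = 0.949

Leg 1: γ = 2.673; τ_1 = 3.110/2.673 = 1.163 s.
Leg 2: speed unknown; τ_2 = 9.836/γ_2.
Leg 3: γ = 1/√(1 − 0.815²) = 1/√0.3358 = 1.726; τ_3 = 0.5238/1.726 = 0.3035 s.
Total proper time: 1.163 + τ_2 + 0.3035 = 4.568, so τ_2 = 4.568 − 1.467 = 3.101 s.
γ_2 = 9.836/3.101 = 3.172; β = √(1 − 1/γ²) = √0.9006.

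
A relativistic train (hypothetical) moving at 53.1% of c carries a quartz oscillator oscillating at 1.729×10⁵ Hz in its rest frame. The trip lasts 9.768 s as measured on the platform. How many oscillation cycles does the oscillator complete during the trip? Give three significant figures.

β = 0.531; γ = 1/√(1 − 0.531²) = 1/√0.7180 = 1.180
The oscillator's own cycle count is N = f × τ where τ is the proper time on the train. τ = Δt/γ = 9.768/1.180 = 8.277 s = 8.277×10⁰ s.
N = 1.729×10⁵ × 8.277×10⁰ = 1.431×10⁶.

N = 1.43×10⁶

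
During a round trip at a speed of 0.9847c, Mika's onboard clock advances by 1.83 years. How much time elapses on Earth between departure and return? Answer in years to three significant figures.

γ = 1/√(1 − 0.9847²) = 1/√0.03037 = 5.739
Earth-frame duration is the dilated interval: Δt = γτ = 5.739 × 1.83 years.

Δt = 10.5 years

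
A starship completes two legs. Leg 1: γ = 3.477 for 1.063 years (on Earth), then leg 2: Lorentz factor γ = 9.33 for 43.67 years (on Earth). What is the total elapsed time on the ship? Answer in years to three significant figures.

Leg 1: γ = 3.477; τ_1 = 1.063/3.477 = 0.3057 years.
Leg 2: γ = 9.33; τ_2 = 43.67/9.330 = 4.681 years.
Total: 0.3057 + 4.681 years.

τ = 4.99 years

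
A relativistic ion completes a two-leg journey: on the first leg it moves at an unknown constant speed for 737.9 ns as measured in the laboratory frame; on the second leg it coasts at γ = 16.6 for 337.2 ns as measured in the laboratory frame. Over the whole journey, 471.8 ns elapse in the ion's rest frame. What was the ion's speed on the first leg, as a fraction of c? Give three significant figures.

Leg 1: speed unknown; τ_1 = 737.9/γ_1.
Leg 2: γ = 16.6; τ_2 = 337.2/16.60 = 20.31 ns.
Total proper time: τ_1 + 20.31 = 471.8, so τ_1 = 471.8 − 20.31 = 451.5 ns.
γ_1 = 737.9/451.5 = 1.634; β = √(1 − 1/γ²) = √0.6256.

β = 0.791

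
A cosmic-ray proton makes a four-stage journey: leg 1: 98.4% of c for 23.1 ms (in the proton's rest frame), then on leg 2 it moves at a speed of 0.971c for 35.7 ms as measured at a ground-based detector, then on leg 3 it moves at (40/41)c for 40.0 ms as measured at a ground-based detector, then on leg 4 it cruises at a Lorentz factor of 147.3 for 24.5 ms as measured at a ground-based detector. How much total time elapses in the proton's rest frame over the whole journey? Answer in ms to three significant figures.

Leg 1: 23.1 ms is already measured in the proton's rest frame.
Leg 2: γ = 1/√(1 − 0.971²) = 1/√0.05716 = 4.183; τ_2 = 35.7/4.183 = 8.535 ms.
Leg 3: γ = 1/√(1 − (40/41)²) = 41/9 ≈ 4.556; τ_3 = 40.0/4.556 = 8.780 ms.
Leg 4: γ = 147.3; τ_4 = 24.5/147.3 = 0.1663 ms.
Total: 23.10 + 8.535 + 8.780 + 0.1663 ms.

τ = 40.6 ms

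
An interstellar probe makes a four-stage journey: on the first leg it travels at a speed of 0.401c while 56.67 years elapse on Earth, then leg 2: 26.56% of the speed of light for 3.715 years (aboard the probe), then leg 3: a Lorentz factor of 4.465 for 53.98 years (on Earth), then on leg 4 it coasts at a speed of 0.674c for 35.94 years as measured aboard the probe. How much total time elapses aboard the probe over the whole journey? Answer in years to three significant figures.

Leg 1: γ = 1/√(1 − 0.401²) = 1/√0.8392 = 1.092; τ_1 = 56.67/1.092 = 51.91 years.
Leg 2: 3.715 years is already measured aboard the probe.
Leg 3: γ = 4.465; τ_3 = 53.98/4.465 = 12.09 years.
Leg 4: 35.94 years is already measured aboard the probe.
Total: 51.91 + 3.715 + 12.09 + 35.94 years.

τ = 104 years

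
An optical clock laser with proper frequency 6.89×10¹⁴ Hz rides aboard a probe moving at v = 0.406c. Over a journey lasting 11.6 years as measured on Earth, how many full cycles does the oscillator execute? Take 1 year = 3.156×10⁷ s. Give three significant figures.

γ = 1/√(1 − 0.406²) = 1/√0.8352 = 1.094
The oscillator's own cycle count is N = f × τ where τ is the proper time aboard the probe. τ = Δt/γ = 11.6/1.094 = 10.60 years = 3.346×10⁸ s.
N = 6.89×10¹⁴ × 3.346×10⁸ = 2.305×10²³.

N = 2.31×10²³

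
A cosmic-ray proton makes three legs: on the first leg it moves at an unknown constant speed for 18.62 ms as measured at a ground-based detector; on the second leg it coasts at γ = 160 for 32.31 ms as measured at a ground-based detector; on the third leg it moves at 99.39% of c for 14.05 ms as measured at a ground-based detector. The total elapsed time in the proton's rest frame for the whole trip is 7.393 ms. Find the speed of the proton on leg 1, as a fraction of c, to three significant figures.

β = 0.953

Leg 1: speed unknown; τ_1 = 18.62/γ_1.
Leg 2: γ = 160; τ_2 = 32.31/160.0 = 0.2019 ms.
Leg 3: β = 0.9939; γ = 1/√(1 − 0.9939²) = 1/√0.01216 = 9.067; τ_3 = 14.05/9.067 = 1.550 ms.
Total proper time: τ_1 + 0.2019 + 1.550 = 7.393, so τ_1 = 7.393 − 1.751 = 5.642 ms.
γ_1 = 18.62/5.642 = 3.301; β = √(1 − 1/γ²) = √0.9082.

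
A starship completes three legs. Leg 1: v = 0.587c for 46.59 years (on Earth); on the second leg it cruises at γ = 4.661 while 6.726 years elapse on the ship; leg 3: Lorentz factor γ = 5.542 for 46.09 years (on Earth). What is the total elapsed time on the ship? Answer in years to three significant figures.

Leg 1: γ = 1/√(1 − 0.587²) = 1/√0.6554 = 1.235; τ_1 = 46.59/1.235 = 37.72 years.
Leg 2: 6.726 years is already measured on the ship.
Leg 3: γ = 5.542; τ_3 = 46.09/5.542 = 8.316 years.
Total: 37.72 + 6.726 + 8.316 years.

τ = 52.8 years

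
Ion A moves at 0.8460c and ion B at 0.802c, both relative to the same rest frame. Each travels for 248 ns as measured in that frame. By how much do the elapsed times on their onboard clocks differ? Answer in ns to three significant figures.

A: γ = 1/√(1 − 0.8460²) = 1/√0.2843 = 1.876; τ_A = 248/1.876 = 132.2 ns.
B: γ = 1/√(1 − 0.802²) = 1/√0.3568 = 1.674; τ_B = 248/1.674 = 148.1 ns.

|τ_A − τ_B| = 15.9 ns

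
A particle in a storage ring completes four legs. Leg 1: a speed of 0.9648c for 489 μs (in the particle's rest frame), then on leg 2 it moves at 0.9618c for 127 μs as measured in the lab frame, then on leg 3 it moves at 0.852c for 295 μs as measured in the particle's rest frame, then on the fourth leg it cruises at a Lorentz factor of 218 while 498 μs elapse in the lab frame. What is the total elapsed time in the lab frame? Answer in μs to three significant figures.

Δt = 3050 μs

Leg 1: γ = 1/√(1 − 0.9648²) = 1/√0.06916 = 3.803; Δt_1 = 3.803 × 489 = 1859 μs.
Leg 2: 127 μs is already measured in the lab frame.
Leg 3: γ = 1/√(1 − 0.852²) = 1/√0.2741 = 1.910; Δt_3 = 1.910 × 295 = 563.5 μs.
Leg 4: 498 μs is already measured in the lab frame.
Total: 1859 + 127.0 + 563.5 + 498.0 μs.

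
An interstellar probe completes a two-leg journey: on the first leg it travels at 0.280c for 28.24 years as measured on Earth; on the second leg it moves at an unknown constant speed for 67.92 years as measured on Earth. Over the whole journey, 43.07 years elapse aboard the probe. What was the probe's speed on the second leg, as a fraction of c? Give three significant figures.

β = 0.972

Leg 1: γ = 1/√(1 − 0.280²) = 25/24 ≈ 1.042; τ_1 = 28.24/1.042 = 27.11 years.
Leg 2: speed unknown; τ_2 = 67.92/γ_2.
Total proper time: 27.11 + τ_2 = 43.07, so τ_2 = 43.07 − 27.11 = 15.96 years.
γ_2 = 67.92/15.96 = 4.256; β = √(1 − 1/γ²) = √0.9448.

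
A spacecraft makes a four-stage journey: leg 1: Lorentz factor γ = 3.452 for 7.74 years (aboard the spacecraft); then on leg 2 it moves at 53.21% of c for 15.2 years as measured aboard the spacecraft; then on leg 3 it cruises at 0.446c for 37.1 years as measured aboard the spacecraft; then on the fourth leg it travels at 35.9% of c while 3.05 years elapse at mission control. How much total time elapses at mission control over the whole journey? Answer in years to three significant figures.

Leg 1: γ = 3.452; Δt_1 = 3.452 × 7.74 = 26.72 years.
Leg 2: β = 0.5321; γ = 1/√(1 − 0.5321²) = 1/√0.7169 = 1.181; Δt_2 = 1.181 × 15.2 = 17.95 years.
Leg 3: γ = 1/√(1 − 0.446²) = 1/√0.8011 = 1.117; Δt_3 = 1.117 × 37.1 = 41.45 years.
Leg 4: 3.05 years is already measured at mission control.
Total: 26.72 + 17.95 + 41.45 + 3.050 years.

Δt = 89.2 years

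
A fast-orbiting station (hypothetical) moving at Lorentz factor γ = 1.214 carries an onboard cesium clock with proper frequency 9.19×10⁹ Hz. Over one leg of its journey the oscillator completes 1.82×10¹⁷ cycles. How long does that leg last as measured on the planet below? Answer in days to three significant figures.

γ = 1.214
Proper time for N cycles: τ = N/f = 1.82×10¹⁷/(9.19×10⁹) = 1.980×10⁷ s = 229.2 days.
Lab-frame duration Δt = γτ = 1.214 × 229.2 = 278.3 days.

Δt = 278 days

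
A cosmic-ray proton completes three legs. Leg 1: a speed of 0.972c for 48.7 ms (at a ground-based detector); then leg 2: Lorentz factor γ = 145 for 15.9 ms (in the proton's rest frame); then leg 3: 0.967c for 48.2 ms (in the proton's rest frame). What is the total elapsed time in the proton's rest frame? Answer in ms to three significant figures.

Leg 1: γ = 1/√(1 − 0.972²) = 1/√0.05522 = 4.256; τ_1 = 48.7/4.256 = 11.44 ms.
Leg 2: 15.9 ms is already measured in the proton's rest frame.
Leg 3: 48.2 ms is already measured in the proton's rest frame.
Total: 11.44 + 15.90 + 48.20 ms.

τ = 75.5 ms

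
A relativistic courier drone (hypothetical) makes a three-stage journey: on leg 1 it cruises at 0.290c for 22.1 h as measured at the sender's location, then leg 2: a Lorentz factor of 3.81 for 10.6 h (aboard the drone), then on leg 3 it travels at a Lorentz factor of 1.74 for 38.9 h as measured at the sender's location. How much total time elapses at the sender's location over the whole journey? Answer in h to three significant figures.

Leg 1: 22.1 h is already measured at the sender's location.
Leg 2: γ = 3.81; Δt_2 = 3.810 × 10.6 = 40.39 h.
Leg 3: 38.9 h is already measured at the sender's location.
Total: 22.10 + 40.39 + 38.90 h.

Δt = 101 h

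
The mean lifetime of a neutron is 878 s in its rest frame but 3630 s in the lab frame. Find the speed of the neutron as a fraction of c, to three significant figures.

γ = Δt/τ₀ = 3630/878 = 4.134
β = √(1 − 1/γ²) = √(1 − 0.05850) = √0.9415

β = 0.970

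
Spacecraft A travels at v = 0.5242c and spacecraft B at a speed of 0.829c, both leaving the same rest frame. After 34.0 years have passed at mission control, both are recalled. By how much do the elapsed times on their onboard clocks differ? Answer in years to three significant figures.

|τ_A − τ_B| = 9.94 years

A: γ = 1/√(1 − 0.5242²) = 1/√0.7252 = 1.174; τ_A = 34.0/1.174 = 28.95 years.
B: γ = 1/√(1 − 0.829²) = 1/√0.3128 = 1.788; τ_B = 34.0/1.788 = 19.01 years.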